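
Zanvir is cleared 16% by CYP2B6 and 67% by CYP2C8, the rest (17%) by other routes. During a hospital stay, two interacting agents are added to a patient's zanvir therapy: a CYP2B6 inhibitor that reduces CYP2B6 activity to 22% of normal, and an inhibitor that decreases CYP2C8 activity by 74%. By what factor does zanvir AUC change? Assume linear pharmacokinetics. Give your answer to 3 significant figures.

The CYP2B6 pathway (16% of clearance) is reduced to 0.22× activity: 0.16 × 0.22 = 0.0352.
The CYP2C8 pathway (67% of clearance) falls to 0.26× activity: 0.67 × 0.26 = 0.1742.
The remaining 17% of clearance is unaffected.
New clearance relative to baseline: 0.0352 + 0.1742 + 0.17 = 0.3794.
AUC ∝ 1/CL: fold-change = 1 / 0.3794 = 2.64.

2.64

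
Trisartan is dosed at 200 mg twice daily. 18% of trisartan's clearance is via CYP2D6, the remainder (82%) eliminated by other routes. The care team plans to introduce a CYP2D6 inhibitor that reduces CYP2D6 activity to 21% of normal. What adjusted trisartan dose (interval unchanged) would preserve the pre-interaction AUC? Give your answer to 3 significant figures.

The CYP2D6 pathway (18% of clearance) is reduced to 0.21× activity: 0.18 × 0.21 = 0.0378.
The remaining 82% of clearance is unaffected.
CL_new/CL_old = 0.0378 + 0.82 = 0.8578.
Exposure is unchanged when dose changes in proportion to clearance. New dose = 200 mg × 0.8578 = 172 mg.

172 mg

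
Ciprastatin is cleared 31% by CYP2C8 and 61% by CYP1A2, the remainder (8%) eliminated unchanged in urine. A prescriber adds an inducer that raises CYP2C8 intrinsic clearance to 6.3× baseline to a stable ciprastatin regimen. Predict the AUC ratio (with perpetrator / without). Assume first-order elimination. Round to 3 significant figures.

The CYP2C8 pathway (31% of clearance) rises to 6.3× activity: 0.31 × 6.3 = 1.953.
CYP1A2 (61%) and the residual 8% are unaffected.
CL_new/CL_old = 1.953 + 0.61 + 0.08 = 2.643.
AUC ratio = CL_old/CL_new = 1 / 2.643 = 0.378.

0.378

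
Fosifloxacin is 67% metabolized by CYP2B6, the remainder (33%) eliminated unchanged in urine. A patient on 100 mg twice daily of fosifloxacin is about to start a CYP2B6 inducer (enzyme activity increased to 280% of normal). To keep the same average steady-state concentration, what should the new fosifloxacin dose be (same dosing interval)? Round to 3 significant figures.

The CYP2B6 pathway (67% of clearance) increases to 2.8× activity: 0.67 × 2.8 = 1.876.
The remaining 33% of clearance is unaffected.
Relative clearance = 1.876 + 0.33 = 2.206.
Css,avg = (dose rate)/CL, so holding Css fixed requires dose ∝ CL: 100 × 2.206 = 221 mg.

221 mg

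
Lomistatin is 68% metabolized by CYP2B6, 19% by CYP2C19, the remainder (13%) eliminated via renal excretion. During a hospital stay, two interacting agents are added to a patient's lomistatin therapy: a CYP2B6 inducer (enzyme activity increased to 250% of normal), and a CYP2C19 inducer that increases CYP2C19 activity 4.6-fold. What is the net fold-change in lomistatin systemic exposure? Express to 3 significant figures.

CYP2B6: 0.68 × 2.5 = 1.7
CYP2C19: 0.19 × 4.6 = 0.874
Other: 0.13 (unchanged)
Relative clearance = 1.7 + 0.874 + 0.13 = 2.704.
Systemic exposure ∝ 1/CL: fold-change = 1 / 2.704 = 0.370.

0.370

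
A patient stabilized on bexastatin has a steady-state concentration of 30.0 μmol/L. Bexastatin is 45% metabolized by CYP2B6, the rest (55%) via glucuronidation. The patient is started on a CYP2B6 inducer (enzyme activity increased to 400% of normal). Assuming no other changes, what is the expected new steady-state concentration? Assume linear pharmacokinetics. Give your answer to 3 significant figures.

12.8 μmol/L

CYP2B6: 0.45 × 4 = 1.8
Other: 0.55 (unchanged)
New clearance relative to baseline: 1.8 + 0.55 = 2.35.
New steady-state concentration = baseline ÷ relative clearance = 30.0 / 2.35 = 12.8 μmol/L.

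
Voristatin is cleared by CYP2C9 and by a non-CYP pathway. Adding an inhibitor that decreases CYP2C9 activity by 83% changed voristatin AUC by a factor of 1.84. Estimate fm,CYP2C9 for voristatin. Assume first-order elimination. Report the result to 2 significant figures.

Call the CYP2C9 fraction fm. After the interaction, CL_new/CL_old = fm × 0.17 + (1 − fm).
AUC ratio = 1 / (new CL fraction), so new CL fraction = 1 / 1.84 = 0.5435.
fm × 0.17 + 1 − fm = 0.5435  ⇒  fm × (0.17 − 1) = −0.4565  ⇒  fm = 0.55.

0.55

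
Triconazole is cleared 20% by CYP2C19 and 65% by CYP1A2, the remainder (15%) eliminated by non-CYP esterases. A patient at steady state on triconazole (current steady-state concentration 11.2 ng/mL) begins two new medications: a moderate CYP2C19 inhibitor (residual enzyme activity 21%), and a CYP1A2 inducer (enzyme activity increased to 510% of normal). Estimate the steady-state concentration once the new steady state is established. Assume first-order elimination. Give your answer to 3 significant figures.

3.19 ng/mL

The CYP2C19 pathway (20% of clearance) falls to 0.21× activity: 0.2 × 0.21 = 0.042.
The CYP1A2 pathway (65% of clearance) rises to 5.1× activity: 0.65 × 5.1 = 3.315.
The remaining 15% of clearance is unaffected.
CL_new/CL_old = 0.042 + 3.315 + 0.15 = 3.507.
Dividing the baseline by the relative clearance: 11.2 / 3.507 = 3.19 ng/mL.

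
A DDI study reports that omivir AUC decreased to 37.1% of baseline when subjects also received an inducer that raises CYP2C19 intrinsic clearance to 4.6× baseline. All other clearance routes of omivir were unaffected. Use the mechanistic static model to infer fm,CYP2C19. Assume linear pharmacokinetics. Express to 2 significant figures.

Call the CYP2C19 fraction fm. After the interaction, CL_new/CL_old = fm × 4.6 + (1 − fm).
AUC ratio = 1 / (new CL fraction), so new CL fraction = 1 / 0.371 = 2.695.
fm × 4.6 + 1 − fm = 2.695  ⇒  fm × (4.6 − 1) = 1.695  ⇒  fm = 0.47.

0.47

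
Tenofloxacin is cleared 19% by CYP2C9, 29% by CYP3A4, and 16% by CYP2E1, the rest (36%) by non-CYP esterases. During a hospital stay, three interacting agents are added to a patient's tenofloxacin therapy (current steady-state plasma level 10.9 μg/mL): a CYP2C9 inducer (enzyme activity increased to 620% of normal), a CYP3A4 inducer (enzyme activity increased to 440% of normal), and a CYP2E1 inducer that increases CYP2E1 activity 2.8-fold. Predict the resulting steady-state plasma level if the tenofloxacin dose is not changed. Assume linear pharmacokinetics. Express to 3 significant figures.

The CYP2C9 pathway (19% of clearance) is boosted to 6.2× activity: 0.19 × 6.2 = 1.178.
The CYP3A4 pathway (29% of clearance) rises to 4.4× activity: 0.29 × 4.4 = 1.276.
The CYP2E1 pathway (16% of clearance) rises to 2.8× activity: 0.16 × 2.8 = 0.448.
Non-CYP routes (36%) are unchanged.
Relative clearance = 1.178 + 1.276 + 0.448 + 0.36 = 3.262.
Steady-state plasma level ∝ 1/CL: new value = 10.9 / 3.262 = 3.34 μg/mL.

3.34 μg/mL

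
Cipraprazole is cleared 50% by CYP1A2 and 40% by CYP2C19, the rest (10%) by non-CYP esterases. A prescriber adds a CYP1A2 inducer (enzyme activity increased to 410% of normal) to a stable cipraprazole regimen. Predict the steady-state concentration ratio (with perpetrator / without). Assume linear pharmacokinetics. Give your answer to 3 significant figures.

CYP1A2: 0.5 × 4.1 = 2.05
CYP2C19: 0.4 (unchanged)
Other: 0.1 (unchanged)
New clearance relative to baseline: 2.05 + 0.4 + 0.1 = 2.55.
Steady-state concentration ratio = CL_old/CL_new = 1 / 2.55 = 0.392.

0.392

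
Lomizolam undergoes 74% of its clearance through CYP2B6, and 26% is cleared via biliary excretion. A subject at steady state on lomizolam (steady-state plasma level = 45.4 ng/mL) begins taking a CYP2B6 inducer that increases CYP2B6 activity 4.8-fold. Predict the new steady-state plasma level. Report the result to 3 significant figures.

11.9 ng/mL

CYP2B6: 0.74 × 4.8 = 3.552
Other: 0.26 (unchanged)
CL_new/CL_old = 3.552 + 0.26 = 3.812.
With dosing unchanged, steady-state plasma level scales as 1/CL: 45.4 / 3.812 = 11.9 ng/mL.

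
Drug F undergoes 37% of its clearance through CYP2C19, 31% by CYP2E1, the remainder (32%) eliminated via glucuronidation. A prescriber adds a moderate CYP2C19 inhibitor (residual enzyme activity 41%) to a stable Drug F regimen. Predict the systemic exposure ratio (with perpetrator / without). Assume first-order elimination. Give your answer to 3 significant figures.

1.28

The CYP2C19 pathway (37% of clearance) drops to 0.41× activity: 0.37 × 0.41 = 0.1517.
CYP2E1 (31%) and the residual 32% are unaffected.
New clearance relative to baseline: 0.1517 + 0.31 + 0.32 = 0.7817.
Systemic exposure ratio = CL_old/CL_new = 1 / 0.7817 = 1.28.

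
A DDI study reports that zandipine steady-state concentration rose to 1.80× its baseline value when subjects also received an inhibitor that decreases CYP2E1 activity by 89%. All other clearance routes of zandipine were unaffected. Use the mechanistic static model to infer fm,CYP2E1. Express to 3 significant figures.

Write x for the fraction cleared via CYP2E1. The observed steady-state concentration change means clearance fell to 1/1.80 = 0.5556 of baseline.
Setting x·0.11 + (1 − x) = 0.5556 and solving: x = (0.5556 − 1)/(0.11 − 1) = 0.499.

0.499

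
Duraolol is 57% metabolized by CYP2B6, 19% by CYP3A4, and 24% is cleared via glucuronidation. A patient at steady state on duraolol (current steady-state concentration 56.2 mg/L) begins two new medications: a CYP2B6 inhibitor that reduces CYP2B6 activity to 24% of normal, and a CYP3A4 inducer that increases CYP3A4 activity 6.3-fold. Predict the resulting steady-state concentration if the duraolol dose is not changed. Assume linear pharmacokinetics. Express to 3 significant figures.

The CYP2B6 pathway (57% of clearance) drops to 0.24× activity: 0.57 × 0.24 = 0.1368.
The CYP3A4 pathway (19% of clearance) is boosted to 6.3× activity: 0.19 × 6.3 = 1.197.
The remaining 24% of clearance is unaffected.
New clearance relative to baseline: 0.1368 + 1.197 + 0.24 = 1.5738.
Dividing the baseline by the relative clearance: 56.2 / 1.5738 = 35.7 mg/L.

35.7 mg/L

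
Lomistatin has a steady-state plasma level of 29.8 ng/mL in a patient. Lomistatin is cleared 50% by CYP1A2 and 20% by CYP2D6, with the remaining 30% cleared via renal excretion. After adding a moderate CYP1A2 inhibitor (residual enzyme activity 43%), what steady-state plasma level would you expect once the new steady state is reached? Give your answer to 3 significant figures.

41.7 ng/mL

The CYP1A2 pathway (50% of clearance) falls to 0.43× activity: 0.5 × 0.43 = 0.215.
CYP2D6 (20%) and the residual 30% are unaffected.
New clearance relative to baseline: 0.215 + 0.2 + 0.3 = 0.715.
New steady-state plasma level = baseline ÷ relative clearance = 29.8 / 0.715 = 41.7 ng/mL.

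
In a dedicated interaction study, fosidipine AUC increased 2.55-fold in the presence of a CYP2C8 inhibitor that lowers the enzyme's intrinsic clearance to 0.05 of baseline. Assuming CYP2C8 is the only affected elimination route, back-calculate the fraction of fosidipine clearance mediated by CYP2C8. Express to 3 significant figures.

CL'/CL = 1 / 2.55 = 0.3922
0.05·fm + (1 − fm) = 0.3922
fm = (0.3922 − 1) / (0.05 − 1) = 0.640

0.640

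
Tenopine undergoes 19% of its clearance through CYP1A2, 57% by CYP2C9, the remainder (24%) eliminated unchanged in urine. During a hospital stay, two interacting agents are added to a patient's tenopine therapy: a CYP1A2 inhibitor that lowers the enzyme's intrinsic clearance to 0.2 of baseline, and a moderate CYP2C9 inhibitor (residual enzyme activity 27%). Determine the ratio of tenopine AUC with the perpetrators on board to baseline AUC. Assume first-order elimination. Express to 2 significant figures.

The CYP1A2 pathway (19% of clearance) is reduced to 0.2× activity: 0.19 × 0.2 = 0.038.
The CYP2C9 pathway (57% of clearance) is reduced to 0.27× activity: 0.57 × 0.27 = 0.1539.
Non-CYP routes (24%) are unchanged.
Relative clearance = 0.038 + 0.1539 + 0.24 = 0.4319.
AUC ∝ 1/CL: fold-change = 1 / 0.4319 = 2.3.

2.3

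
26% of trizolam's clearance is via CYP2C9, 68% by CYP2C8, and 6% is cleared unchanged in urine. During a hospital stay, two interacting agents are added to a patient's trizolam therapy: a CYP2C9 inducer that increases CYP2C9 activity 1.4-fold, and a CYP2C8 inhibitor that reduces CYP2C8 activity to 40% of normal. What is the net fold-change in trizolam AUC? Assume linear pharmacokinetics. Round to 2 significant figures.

1.4

CYP2C9: 0.26 × 1.4 = 0.364
CYP2C8: 0.68 × 0.4 = 0.272
Other: 0.06 (unchanged)
CL_new/CL_old = 0.364 + 0.272 + 0.06 = 0.696.
Net AUC ratio = 1 / 0.696 = 1.4.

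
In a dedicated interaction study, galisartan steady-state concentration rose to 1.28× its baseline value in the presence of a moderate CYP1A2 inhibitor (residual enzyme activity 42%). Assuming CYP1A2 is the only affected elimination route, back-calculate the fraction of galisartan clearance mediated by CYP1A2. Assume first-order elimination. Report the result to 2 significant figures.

0.38

CL'/CL = 1 / 1.28 = 0.7812
0.42·fm + (1 − fm) = 0.7812
fm = (0.7812 − 1) / (0.42 − 1) = 0.38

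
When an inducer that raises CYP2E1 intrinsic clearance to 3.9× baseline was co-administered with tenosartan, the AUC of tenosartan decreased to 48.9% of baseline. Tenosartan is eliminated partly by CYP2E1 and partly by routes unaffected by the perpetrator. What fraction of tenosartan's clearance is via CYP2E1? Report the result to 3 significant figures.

0.360

CL'/CL = 1 / 0.489 = 2.045
3.9·fm + (1 − fm) = 2.045
fm = (2.045 − 1) / (3.9 − 1) = 0.360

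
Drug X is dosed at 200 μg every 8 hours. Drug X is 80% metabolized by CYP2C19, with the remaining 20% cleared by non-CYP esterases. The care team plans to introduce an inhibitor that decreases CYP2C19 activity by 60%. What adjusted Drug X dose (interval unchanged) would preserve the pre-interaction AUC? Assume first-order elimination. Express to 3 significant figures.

104 μg

The CYP2C19 pathway (80% of clearance) is reduced to 0.4× activity: 0.8 × 0.4 = 0.32.
Non-CYP routes (20%) are unchanged.
CL_new/CL_old = 0.32 + 0.2 = 0.52.
Exposure is unchanged when dose changes in proportion to clearance. New dose = 200 μg × 0.52 = 104 μg.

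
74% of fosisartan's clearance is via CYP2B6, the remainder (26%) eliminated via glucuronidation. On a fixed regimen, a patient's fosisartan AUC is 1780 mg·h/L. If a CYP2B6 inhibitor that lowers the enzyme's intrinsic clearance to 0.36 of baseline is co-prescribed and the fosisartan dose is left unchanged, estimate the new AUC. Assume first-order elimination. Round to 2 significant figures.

3.4 × 10³ mg·h/L

CYP2B6: 0.74 × 0.36 = 0.2664
Other: 0.26 (unchanged)
New clearance relative to baseline: 0.2664 + 0.26 = 0.5264.
AUC ∝ 1/CL, so new value = 1780 / 0.5264 = 3.4 × 10³ mg·h/L.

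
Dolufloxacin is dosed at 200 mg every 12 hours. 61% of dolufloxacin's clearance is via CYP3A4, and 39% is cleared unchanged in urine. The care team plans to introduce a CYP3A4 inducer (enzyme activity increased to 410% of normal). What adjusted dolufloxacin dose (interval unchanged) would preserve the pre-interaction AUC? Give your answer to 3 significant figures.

CYP3A4: 0.61 × 4.1 = 2.501
Other: 0.39 (unchanged)
New clearance relative to baseline: 2.501 + 0.39 = 2.891.
Css,avg = (dose rate)/CL, so holding Css fixed requires dose ∝ CL: 200 × 2.891 = 578 mg.

578 mg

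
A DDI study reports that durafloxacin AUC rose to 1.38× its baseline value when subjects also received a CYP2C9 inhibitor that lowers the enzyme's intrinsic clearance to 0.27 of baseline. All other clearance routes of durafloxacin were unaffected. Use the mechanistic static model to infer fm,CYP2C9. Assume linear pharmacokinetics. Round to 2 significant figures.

Write x for the fraction cleared via CYP2C9. The observed AUC change means clearance fell to 1/1.38 = 0.7246 of baseline.
Only the CYP2C9 route changed, so 0.7246 = x·0.27 + (1 − x), giving x = 0.38.

0.38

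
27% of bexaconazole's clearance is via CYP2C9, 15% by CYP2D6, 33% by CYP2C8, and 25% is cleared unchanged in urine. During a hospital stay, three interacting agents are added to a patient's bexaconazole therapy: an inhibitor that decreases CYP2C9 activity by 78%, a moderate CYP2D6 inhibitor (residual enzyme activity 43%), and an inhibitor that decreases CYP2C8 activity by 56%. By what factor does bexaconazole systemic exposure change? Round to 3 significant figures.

The CYP2C9 pathway (27% of clearance) is reduced to 0.22× activity: 0.27 × 0.22 = 0.0594.
The CYP2D6 pathway (15% of clearance) falls to 0.43× activity: 0.15 × 0.43 = 0.0645.
The CYP2C8 pathway (33% of clearance) is reduced to 0.44× activity: 0.33 × 0.44 = 0.1452.
Non-CYP routes (25%) are unchanged.
New clearance relative to baseline: 0.0594 + 0.0645 + 0.1452 + 0.25 = 0.5191.
Because systemic exposure varies inversely with clearance, the combined effect is 1 / 0.5191 = 1.93.

1.93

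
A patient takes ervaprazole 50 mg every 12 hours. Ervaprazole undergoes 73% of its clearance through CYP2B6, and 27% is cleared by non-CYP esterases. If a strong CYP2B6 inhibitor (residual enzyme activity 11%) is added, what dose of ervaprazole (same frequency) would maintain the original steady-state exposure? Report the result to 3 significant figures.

CYP2B6: 0.73 × 0.11 = 0.0803
Other: 0.27 (unchanged)
CL_new/CL_old = 0.0803 + 0.27 = 0.3503.
Exposure is unchanged when dose changes in proportion to clearance. New dose = 50 mg × 0.3503 = 17.5 mg.

17.5 mg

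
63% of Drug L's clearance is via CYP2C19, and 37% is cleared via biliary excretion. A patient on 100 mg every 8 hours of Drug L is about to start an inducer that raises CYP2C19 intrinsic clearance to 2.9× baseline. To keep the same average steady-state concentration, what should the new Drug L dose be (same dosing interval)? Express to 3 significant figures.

220 mg

The CYP2C19 pathway (63% of clearance) is boosted to 2.9× activity: 0.63 × 2.9 = 1.827.
The remaining 37% of clearance is unaffected.
New clearance relative to baseline: 1.827 + 0.37 = 2.197.
To maintain the same steady-state level, dose must scale with clearance: new dose = 100 × 2.197 = 220 mg.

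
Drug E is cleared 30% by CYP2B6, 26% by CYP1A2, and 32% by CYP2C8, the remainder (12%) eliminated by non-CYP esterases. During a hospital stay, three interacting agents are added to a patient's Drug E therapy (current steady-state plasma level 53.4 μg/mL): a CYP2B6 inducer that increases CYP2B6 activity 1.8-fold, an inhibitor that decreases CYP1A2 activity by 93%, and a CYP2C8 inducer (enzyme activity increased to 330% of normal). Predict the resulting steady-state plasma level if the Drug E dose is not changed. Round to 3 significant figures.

30.8 μg/mL

The CYP2B6 pathway (30% of clearance) is boosted to 1.8× activity: 0.3 × 1.8 = 0.54.
The CYP1A2 pathway (26% of clearance) drops to 0.07× activity: 0.26 × 0.07 = 0.0182.
The CYP2C8 pathway (32% of clearance) increases to 3.3× activity: 0.32 × 3.3 = 1.056.
Non-CYP routes (12%) are unchanged.
CL_new/CL_old = 0.54 + 0.0182 + 1.056 + 0.12 = 1.7342.
Dividing the baseline by the relative clearance: 53.4 / 1.7342 = 30.8 μg/mL.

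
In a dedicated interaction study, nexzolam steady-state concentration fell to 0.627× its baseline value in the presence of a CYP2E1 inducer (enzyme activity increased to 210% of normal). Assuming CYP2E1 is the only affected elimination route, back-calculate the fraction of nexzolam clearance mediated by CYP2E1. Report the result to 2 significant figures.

CL'/CL = 1 / 0.627 = 1.595
2.1·fm + (1 − fm) = 1.595
fm = (1.595 − 1) / (2.1 − 1) = 0.54

0.54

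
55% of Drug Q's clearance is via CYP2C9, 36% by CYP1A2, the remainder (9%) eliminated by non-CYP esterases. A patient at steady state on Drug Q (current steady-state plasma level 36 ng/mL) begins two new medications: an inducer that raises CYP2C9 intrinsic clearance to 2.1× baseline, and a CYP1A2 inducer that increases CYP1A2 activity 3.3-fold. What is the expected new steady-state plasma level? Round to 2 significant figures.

CYP2C9: 0.55 × 2.1 = 1.155
CYP1A2: 0.36 × 3.3 = 1.188
Other: 0.09 (unchanged)
Relative clearance = 1.155 + 1.188 + 0.09 = 2.433.
Dividing the baseline by the relative clearance: 36 / 2.433 = 15 ng/mL.

15 ng/mL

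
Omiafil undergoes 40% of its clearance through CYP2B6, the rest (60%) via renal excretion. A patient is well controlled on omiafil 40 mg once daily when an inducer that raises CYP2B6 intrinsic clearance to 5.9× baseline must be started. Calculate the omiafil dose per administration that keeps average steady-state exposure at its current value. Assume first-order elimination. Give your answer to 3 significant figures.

118 mg

CYP2B6: 0.4 × 5.9 = 2.36
Other: 0.6 (unchanged)
Relative clearance = 2.36 + 0.6 = 2.96.
To maintain the same steady-state level, dose must scale with clearance: new dose = 40 × 2.96 = 118 mg.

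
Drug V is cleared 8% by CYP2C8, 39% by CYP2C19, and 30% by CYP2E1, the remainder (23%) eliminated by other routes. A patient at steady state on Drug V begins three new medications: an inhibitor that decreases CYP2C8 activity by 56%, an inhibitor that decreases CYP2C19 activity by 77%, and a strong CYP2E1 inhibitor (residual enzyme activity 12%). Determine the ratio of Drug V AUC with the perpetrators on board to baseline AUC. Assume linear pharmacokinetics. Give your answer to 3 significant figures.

The CYP2C8 pathway (8% of clearance) is reduced to 0.44× activity: 0.08 × 0.44 = 0.0352.
The CYP2C19 pathway (39% of clearance) is reduced to 0.23× activity: 0.39 × 0.23 = 0.0897.
The CYP2E1 pathway (30% of clearance) drops to 0.12× activity: 0.3 × 0.12 = 0.036.
The remaining 23% of clearance is unaffected.
Relative clearance = 0.0352 + 0.0897 + 0.036 + 0.23 = 0.3909.
Because AUC varies inversely with clearance, the combined effect is 1 / 0.3909 = 2.56.

2.56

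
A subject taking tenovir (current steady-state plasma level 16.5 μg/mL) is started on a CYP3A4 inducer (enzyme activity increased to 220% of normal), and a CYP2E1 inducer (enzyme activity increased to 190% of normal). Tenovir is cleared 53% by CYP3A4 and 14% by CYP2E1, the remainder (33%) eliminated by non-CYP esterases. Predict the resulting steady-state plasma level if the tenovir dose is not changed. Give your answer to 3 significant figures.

9.36 μg/mL

The CYP3A4 pathway (53% of clearance) increases to 2.2× activity: 0.53 × 2.2 = 1.166.
The CYP2E1 pathway (14% of clearance) is boosted to 1.9× activity: 0.14 × 1.9 = 0.266.
Non-CYP routes (33%) are unchanged.
Relative clearance = 1.166 + 0.266 + 0.33 = 1.762.
Steady-state plasma level ∝ 1/CL: new value = 16.5 / 1.762 = 9.36 μg/mL.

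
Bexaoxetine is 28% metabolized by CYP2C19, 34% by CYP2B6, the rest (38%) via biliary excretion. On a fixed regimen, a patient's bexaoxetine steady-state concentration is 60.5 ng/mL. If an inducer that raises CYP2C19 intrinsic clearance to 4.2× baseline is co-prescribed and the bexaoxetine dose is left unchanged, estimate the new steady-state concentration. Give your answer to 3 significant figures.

The CYP2C19 pathway (28% of clearance) increases to 4.2× activity: 0.28 × 4.2 = 1.176.
CYP2B6 (34%) and the residual 38% are unaffected.
Relative clearance = 1.176 + 0.34 + 0.38 = 1.896.
Steady-state concentration ∝ 1/CL, so new value = 60.5 / 1.896 = 31.9 ng/mL.

31.9 ng/mL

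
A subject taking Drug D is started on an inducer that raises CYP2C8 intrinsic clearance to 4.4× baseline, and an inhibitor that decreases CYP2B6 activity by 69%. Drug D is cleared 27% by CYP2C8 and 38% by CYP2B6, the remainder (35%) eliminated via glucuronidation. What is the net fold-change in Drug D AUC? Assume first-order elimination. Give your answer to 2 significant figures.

0.60

CYP2C8: 0.27 × 4.4 = 1.188
CYP2B6: 0.38 × 0.31 = 0.1178
Other: 0.35 (unchanged)
CL_new/CL_old = 1.188 + 0.1178 + 0.35 = 1.6558.
Net AUC ratio = 1 / 1.6558 = 0.60.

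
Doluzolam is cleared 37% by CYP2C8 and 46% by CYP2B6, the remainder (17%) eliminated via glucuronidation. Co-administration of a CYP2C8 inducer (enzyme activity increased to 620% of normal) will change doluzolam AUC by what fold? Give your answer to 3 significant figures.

0.342

The CYP2C8 pathway (37% of clearance) increases to 6.2× activity: 0.37 × 6.2 = 2.294.
CYP2B6 (46%) and the residual 17% are unaffected.
CL_new/CL_old = 2.294 + 0.46 + 0.17 = 2.924.
AUC is inversely proportional to clearance, so the fold-change is 1 / 2.924 = 0.342.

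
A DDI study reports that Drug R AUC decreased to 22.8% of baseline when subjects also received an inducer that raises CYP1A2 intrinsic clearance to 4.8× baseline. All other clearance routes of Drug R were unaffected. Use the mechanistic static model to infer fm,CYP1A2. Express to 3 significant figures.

Let x = fm,CYP1A2. Because AUC ∝ 1/CL, relative clearance rose to 1/0.228 = 4.386.
Setting x·4.8 + (1 − x) = 4.386 and solving: x = (4.386 − 1)/(4.8 − 1) = 0.891.

0.891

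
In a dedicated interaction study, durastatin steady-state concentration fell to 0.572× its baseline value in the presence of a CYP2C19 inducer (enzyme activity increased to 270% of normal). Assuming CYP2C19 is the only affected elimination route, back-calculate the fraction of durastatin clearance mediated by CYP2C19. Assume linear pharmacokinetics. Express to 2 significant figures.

Call the CYP2C19 fraction fm. After the interaction, CL_new/CL_old = fm × 2.7 + (1 − fm).
Steady-state concentration ratio = 1 / (new CL fraction), so new CL fraction = 1 / 0.572 = 1.748.
fm × 2.7 + 1 − fm = 1.748  ⇒  fm × (2.7 − 1) = 0.7483  ⇒  fm = 0.44.

0.44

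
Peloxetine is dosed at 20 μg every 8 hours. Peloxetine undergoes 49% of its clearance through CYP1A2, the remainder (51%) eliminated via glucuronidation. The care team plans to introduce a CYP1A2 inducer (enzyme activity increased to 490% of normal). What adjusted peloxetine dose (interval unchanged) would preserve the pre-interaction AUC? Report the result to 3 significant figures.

58.2 μg

The CYP1A2 pathway (49% of clearance) is boosted to 4.9× activity: 0.49 × 4.9 = 2.401.
The remaining 51% of clearance is unaffected.
New clearance relative to baseline: 2.401 + 0.51 = 2.911.
To maintain the same steady-state level, dose must scale with clearance: new dose = 20 × 2.911 = 58.2 μg.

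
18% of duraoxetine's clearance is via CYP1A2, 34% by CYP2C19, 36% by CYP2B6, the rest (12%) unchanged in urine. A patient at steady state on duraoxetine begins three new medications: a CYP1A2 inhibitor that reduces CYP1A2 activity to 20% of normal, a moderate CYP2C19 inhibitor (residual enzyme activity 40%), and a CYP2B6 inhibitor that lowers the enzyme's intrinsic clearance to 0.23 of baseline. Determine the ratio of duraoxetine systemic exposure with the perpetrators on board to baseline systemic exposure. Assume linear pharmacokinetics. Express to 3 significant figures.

2.67

The CYP1A2 pathway (18% of clearance) drops to 0.2× activity: 0.18 × 0.2 = 0.036.
The CYP2C19 pathway (34% of clearance) drops to 0.4× activity: 0.34 × 0.4 = 0.136.
The CYP2B6 pathway (36% of clearance) drops to 0.23× activity: 0.36 × 0.23 = 0.0828.
The remaining 12% of clearance is unaffected.
CL_new/CL_old = 0.036 + 0.136 + 0.0828 + 0.12 = 0.3748.
Net systemic exposure ratio = 1 / 0.3748 = 2.67.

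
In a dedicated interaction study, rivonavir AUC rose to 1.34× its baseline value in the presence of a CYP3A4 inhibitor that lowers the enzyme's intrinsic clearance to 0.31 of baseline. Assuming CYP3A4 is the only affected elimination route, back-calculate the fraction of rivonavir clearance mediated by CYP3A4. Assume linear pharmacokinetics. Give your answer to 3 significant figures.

0.368

CL'/CL = 1 / 1.34 = 0.7463
0.31·fm + (1 − fm) = 0.7463
fm = (0.7463 − 1) / (0.31 − 1) = 0.368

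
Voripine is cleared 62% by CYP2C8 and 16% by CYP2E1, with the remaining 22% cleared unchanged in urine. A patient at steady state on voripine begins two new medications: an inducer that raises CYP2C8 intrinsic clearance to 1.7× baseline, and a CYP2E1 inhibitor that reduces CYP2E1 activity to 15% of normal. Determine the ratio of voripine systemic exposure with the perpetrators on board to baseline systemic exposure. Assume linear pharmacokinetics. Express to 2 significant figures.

The CYP2C8 pathway (62% of clearance) is boosted to 1.7× activity: 0.62 × 1.7 = 1.054.
The CYP2E1 pathway (16% of clearance) is reduced to 0.15× activity: 0.16 × 0.15 = 0.024.
The remaining 22% of clearance is unaffected.
New clearance relative to baseline: 1.054 + 0.024 + 0.22 = 1.298.
Systemic exposure ∝ 1/CL: fold-change = 1 / 1.298 = 0.77.

0.77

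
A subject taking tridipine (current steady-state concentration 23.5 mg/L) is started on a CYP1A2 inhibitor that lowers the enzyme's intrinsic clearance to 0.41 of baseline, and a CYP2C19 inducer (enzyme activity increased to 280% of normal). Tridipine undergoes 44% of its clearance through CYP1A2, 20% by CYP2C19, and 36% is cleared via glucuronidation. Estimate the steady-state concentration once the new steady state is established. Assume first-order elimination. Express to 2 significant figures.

21 mg/L

The CYP1A2 pathway (44% of clearance) drops to 0.41× activity: 0.44 × 0.41 = 0.1804.
The CYP2C19 pathway (20% of clearance) rises to 2.8× activity: 0.2 × 2.8 = 0.56.
The remaining 36% of clearance is unaffected.
CL_new/CL_old = 0.1804 + 0.56 + 0.36 = 1.1004.
New steady-state concentration = 23.5 / 1.1004 = 21 mg/L (concentration scales inversely with clearance).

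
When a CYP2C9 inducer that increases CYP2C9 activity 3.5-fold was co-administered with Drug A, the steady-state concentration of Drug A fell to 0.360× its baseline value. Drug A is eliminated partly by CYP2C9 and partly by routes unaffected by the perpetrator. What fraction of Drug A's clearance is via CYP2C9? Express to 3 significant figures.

Let fm be the CYP2C9 fraction. New clearance relative to baseline = fm × 3.5 + (1 − fm).
Steady-state concentration ratio = 1 / (new CL fraction), so new CL fraction = 1 / 0.360 = 2.778.
fm × 3.5 + 1 − fm = 2.778  ⇒  fm × (3.5 − 1) = 1.778  ⇒  fm = 0.711.

0.711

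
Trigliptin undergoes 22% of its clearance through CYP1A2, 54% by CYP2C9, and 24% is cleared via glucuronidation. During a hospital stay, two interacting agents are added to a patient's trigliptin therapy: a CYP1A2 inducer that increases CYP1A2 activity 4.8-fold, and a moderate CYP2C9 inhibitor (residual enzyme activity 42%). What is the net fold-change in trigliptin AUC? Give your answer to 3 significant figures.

0.657

CYP1A2: 0.22 × 4.8 = 1.056
CYP2C9: 0.54 × 0.42 = 0.2268
Other: 0.24 (unchanged)
New clearance relative to baseline: 1.056 + 0.2268 + 0.24 = 1.5228.
Because AUC varies inversely with clearance, the combined effect is 1 / 1.5228 = 0.657.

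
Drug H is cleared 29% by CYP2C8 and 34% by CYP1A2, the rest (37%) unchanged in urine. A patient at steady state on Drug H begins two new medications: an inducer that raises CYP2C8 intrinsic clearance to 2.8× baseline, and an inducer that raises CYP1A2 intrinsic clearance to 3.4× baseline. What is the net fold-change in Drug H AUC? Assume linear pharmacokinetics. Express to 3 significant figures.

0.428

The CYP2C8 pathway (29% of clearance) is boosted to 2.8× activity: 0.29 × 2.8 = 0.812.
The CYP1A2 pathway (34% of clearance) increases to 3.4× activity: 0.34 × 3.4 = 1.156.
The remaining 37% of clearance is unaffected.
Relative clearance = 0.812 + 1.156 + 0.37 = 2.338.
AUC ∝ 1/CL: fold-change = 1 / 2.338 = 0.428.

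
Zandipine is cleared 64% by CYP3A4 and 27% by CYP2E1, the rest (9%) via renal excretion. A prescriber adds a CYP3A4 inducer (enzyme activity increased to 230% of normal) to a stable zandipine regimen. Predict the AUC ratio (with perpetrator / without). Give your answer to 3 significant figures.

0.546

The CYP3A4 pathway (64% of clearance) rises to 2.3× activity: 0.64 × 2.3 = 1.472.
CYP2E1 (27%) and the residual 9% are unaffected.
CL_new/CL_old = 1.472 + 0.27 + 0.09 = 1.832.
Since AUC ∝ 1/CL, the ratio is 1 / 1.832 = 0.546.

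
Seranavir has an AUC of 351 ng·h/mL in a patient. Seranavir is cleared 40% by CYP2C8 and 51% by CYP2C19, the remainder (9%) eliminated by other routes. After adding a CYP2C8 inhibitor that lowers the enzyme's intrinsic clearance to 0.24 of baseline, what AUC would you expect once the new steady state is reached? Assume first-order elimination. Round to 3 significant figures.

504 ng·h/mL

The CYP2C8 pathway (40% of clearance) drops to 0.24× activity: 0.4 × 0.24 = 0.096.
CYP2C19 (51%) and the residual 9% are unaffected.
New clearance relative to baseline: 0.096 + 0.51 + 0.09 = 0.696.
AUC ∝ 1/CL, so new value = 351 / 0.696 = 504 ng·h/mL.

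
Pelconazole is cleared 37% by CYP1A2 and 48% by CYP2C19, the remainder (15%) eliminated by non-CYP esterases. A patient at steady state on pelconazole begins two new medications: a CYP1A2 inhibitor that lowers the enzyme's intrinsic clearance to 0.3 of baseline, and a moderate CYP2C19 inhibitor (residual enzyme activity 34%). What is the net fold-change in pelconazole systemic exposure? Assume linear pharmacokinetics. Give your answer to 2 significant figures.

The CYP1A2 pathway (37% of clearance) is reduced to 0.3× activity: 0.37 × 0.3 = 0.111.
The CYP2C19 pathway (48% of clearance) falls to 0.34× activity: 0.48 × 0.34 = 0.1632.
The remaining 15% of clearance is unaffected.
New clearance relative to baseline: 0.111 + 0.1632 + 0.15 = 0.4242.
Systemic exposure ∝ 1/CL: fold-change = 1 / 0.4242 = 2.4.

2.4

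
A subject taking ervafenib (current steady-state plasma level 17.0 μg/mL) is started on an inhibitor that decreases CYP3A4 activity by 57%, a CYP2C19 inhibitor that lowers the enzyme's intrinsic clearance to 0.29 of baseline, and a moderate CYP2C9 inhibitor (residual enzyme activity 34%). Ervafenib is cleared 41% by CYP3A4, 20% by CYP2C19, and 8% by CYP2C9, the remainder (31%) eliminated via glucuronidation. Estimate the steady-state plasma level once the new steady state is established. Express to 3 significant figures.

29.7 μg/mL

CYP3A4: 0.41 × 0.43 = 0.1763
CYP2C19: 0.2 × 0.29 = 0.058
CYP2C9: 0.08 × 0.34 = 0.0272
Other: 0.31 (unchanged)
Relative clearance = 0.1763 + 0.058 + 0.0272 + 0.31 = 0.5715.
New steady-state plasma level = 17.0 / 0.5715 = 29.7 μg/mL (concentration scales inversely with clearance).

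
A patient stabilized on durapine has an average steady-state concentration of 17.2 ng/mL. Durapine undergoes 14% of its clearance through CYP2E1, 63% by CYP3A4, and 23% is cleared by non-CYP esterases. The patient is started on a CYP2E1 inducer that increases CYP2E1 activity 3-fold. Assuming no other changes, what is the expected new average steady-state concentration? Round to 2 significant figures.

The CYP2E1 pathway (14% of clearance) rises to 3× activity: 0.14 × 3 = 0.42.
CYP3A4 (63%) and the residual 23% are unaffected.
CL_new/CL_old = 0.42 + 0.63 + 0.23 = 1.28.
New average steady-state concentration = baseline ÷ relative clearance = 17.2 / 1.28 = 13 ng/mL.

13 ng/mL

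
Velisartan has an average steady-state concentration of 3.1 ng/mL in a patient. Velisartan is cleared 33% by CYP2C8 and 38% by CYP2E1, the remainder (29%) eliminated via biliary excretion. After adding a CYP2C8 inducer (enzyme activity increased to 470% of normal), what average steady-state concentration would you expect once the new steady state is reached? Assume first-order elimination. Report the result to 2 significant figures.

The CYP2C8 pathway (33% of clearance) rises to 4.7× activity: 0.33 × 4.7 = 1.551.
CYP2E1 (38%) and the residual 29% are unaffected.
New clearance relative to baseline: 1.551 + 0.38 + 0.29 = 2.221.
Average steady-state concentration ∝ 1/CL, so new value = 3.1 / 2.221 = 1.4 ng/mL.

1.4 ng/mL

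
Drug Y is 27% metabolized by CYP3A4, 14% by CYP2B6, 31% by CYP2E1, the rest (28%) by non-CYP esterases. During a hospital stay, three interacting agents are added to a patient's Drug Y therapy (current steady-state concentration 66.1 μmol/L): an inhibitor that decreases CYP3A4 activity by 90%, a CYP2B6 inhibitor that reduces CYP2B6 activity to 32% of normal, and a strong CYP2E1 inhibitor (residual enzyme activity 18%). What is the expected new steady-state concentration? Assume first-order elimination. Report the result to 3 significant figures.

162 μmol/L

CYP3A4: 0.27 × 0.1 = 0.027
CYP2B6: 0.14 × 0.32 = 0.0448
CYP2E1: 0.31 × 0.18 = 0.0558
Other: 0.28 (unchanged)
Relative clearance = 0.027 + 0.0448 + 0.0558 + 0.28 = 0.4076.
Dividing the baseline by the relative clearance: 66.1 / 0.4076 = 162 μmol/L.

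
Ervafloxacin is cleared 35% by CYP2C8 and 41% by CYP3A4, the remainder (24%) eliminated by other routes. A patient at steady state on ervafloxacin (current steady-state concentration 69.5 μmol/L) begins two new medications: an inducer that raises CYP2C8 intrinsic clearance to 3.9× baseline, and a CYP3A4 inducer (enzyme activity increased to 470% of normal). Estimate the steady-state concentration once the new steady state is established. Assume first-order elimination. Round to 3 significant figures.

19.7 μmol/L

The CYP2C8 pathway (35% of clearance) increases to 3.9× activity: 0.35 × 3.9 = 1.365.
The CYP3A4 pathway (41% of clearance) rises to 4.7× activity: 0.41 × 4.7 = 1.927.
Non-CYP routes (24%) are unchanged.
New clearance relative to baseline: 1.365 + 1.927 + 0.24 = 3.532.
Steady-state concentration ∝ 1/CL: new value = 69.5 / 3.532 = 19.7 μmol/L.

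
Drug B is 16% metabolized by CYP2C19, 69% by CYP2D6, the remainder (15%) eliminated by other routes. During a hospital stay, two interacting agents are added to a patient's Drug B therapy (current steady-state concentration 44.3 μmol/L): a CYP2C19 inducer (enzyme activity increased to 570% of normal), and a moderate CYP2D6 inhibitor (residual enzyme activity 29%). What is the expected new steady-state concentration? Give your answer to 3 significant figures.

35.1 μmol/L

CYP2C19: 0.16 × 5.7 = 0.912
CYP2D6: 0.69 × 0.29 = 0.2001
Other: 0.15 (unchanged)
New clearance relative to baseline: 0.912 + 0.2001 + 0.15 = 1.2621.
Dividing the baseline by the relative clearance: 44.3 / 1.2621 = 35.1 μmol/L.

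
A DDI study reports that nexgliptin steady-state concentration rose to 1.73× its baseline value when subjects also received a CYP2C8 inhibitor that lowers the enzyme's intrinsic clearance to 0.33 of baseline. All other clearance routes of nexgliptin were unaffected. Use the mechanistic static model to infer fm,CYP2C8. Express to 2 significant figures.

CL'/CL = 1 / 1.73 = 0.578
0.33·fm + (1 − fm) = 0.578
fm = (0.578 − 1) / (0.33 − 1) = 0.63

0.63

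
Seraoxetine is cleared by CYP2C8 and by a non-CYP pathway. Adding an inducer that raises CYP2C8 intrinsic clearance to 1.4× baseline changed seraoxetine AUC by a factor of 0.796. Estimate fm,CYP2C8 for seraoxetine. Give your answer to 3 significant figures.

0.641

Write x for the fraction cleared via CYP2C8. The observed AUC change means clearance rose to 1/0.796 = 1.256 of baseline.
Setting x·1.4 + (1 − x) = 1.256 and solving: x = (1.256 − 1)/(1.4 − 1) = 0.641.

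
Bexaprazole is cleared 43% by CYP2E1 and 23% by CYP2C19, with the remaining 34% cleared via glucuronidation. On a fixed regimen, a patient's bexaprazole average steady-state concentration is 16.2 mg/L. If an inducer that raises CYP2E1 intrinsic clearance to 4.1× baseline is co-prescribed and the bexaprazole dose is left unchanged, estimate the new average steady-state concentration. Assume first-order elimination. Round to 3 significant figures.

The CYP2E1 pathway (43% of clearance) increases to 4.1× activity: 0.43 × 4.1 = 1.763.
CYP2C19 (23%) and the residual 34% are unaffected.
Relative clearance = 1.763 + 0.23 + 0.34 = 2.333.
New average steady-state concentration = baseline ÷ relative clearance = 16.2 / 2.333 = 6.94 mg/L.

6.94 mg/L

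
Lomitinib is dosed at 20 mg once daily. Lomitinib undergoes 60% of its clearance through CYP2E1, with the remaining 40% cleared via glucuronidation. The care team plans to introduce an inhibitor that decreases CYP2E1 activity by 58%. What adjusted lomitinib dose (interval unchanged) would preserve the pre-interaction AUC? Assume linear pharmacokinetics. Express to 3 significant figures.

13.0 mg

The CYP2E1 pathway (60% of clearance) falls to 0.42× activity: 0.6 × 0.42 = 0.252.
Non-CYP routes (40%) are unchanged.
Relative clearance = 0.252 + 0.4 = 0.652.
To maintain the same steady-state level, dose must scale with clearance: new dose = 20 × 0.652 = 13.0 mg.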